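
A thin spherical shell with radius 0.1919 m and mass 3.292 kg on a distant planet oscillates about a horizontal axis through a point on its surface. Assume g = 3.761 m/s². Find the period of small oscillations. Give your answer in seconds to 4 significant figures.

1.832 s

I_cm = (2/3)mr² = 0.080820 kg·m². The pivot is at distance d = 0.1919 m from the centre of mass.
By the parallel-axis theorem, I = I_cm + md² = 0.080820 + 0.12123 = 0.20205 kg·m².
T = 2π√(I/(mgd)) = 2π√(0.20205/(3.292 × 3.761 × 0.1919)) = 1.832 s.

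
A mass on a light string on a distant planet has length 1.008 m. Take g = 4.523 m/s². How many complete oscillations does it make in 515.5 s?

T = 2π√(L/g) = 2π√(1.008/4.523) = 2.9662 s.
Number of complete oscillations = ⌊515.5/2.9662⌋ = ⌊173.79⌋ = 173.

173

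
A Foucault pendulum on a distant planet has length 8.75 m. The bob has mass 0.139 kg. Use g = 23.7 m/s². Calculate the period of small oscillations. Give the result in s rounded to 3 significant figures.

T = 2π√(L/g) = 2π√(8.75/23.7) = 2π × 0.6076 = 3.82 s.

3.82 s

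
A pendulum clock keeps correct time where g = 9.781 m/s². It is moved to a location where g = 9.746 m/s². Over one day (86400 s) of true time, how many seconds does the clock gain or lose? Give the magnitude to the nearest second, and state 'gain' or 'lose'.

lose 155 s

The clock's period scales as T ∝ 1/√g, so T'/T = √(9.781/9.746) = 1.00179.
In 86400 s of true time the clock registers 86400/1.00179 = 86245.3 s, so it loses 155 s.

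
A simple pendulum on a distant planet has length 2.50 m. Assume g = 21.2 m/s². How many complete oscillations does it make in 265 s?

T = 2π√(L/g) = 2π√(2.50/21.2) = 2.158 s.
Number of complete oscillations = ⌊265/2.158⌋ = ⌊122.8⌋ = 122.

122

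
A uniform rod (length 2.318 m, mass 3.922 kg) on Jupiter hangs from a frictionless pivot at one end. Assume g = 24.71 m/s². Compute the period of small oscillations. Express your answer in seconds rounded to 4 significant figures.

1.571 s

For a physical pendulum T = 2π√(I/(mgd)), with d = 1.1590 m from pivot to centre of mass.
I_cm = mL²/12 = 3.922 × 2.318²/12 = 1.7561 kg·m²; I = I_cm + md² = 1.7561 + 3.922 × 1.1590² = 7.0245 kg·m².
T = 2π√(7.0245/(3.922 × 24.71 × 1.1590)) = 1.571 s.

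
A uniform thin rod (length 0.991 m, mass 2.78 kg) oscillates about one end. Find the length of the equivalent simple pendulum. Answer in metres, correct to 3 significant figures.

0.661 m

The equivalent simple-pendulum length is L_eq = I/(md), where I is about the pivot and d = 0.4955 m.
I_cm = (1/12)mL² = 0.2275 kg·m², so I = I_cm + md² = 0.2275 + 0.6825 = 0.9101 kg·m².
L_eq = 0.9101/(2.78 × 0.4955) = 0.661 m.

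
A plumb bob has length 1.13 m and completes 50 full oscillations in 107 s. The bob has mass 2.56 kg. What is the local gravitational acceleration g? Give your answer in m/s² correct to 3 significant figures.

9.74 m/s²

T = 107/50 = 2.140 s.
From T = 2π√(L/g), g = 4π²L/T² = 4π² × 1.13/2.140² = 9.74 m/s².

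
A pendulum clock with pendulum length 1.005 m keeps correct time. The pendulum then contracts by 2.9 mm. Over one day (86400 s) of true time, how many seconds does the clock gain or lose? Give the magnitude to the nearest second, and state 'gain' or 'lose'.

gain 125 s

T ∝ √L, so T'/T = √(1.00210/1.005) = 0.998556.
In 86400 s of true time the clock registers 86400/0.998556 = 86524.9 s, so it gains 125 s.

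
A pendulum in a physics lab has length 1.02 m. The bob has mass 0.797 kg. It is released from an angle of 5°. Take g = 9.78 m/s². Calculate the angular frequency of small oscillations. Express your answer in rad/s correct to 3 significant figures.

ω = √(g/L) = √(9.78/1.02) = 3.10 rad/s.

3.10 rad/s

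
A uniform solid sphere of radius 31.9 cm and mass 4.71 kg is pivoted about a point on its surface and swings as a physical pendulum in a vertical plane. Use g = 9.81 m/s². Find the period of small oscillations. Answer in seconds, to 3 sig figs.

I_cm = (2/5)mr² = 0.1917 kg·m². The pivot is at distance d = 0.319 m from the centre of mass.
By the parallel-axis theorem, I = I_cm + md² = 0.1917 + 0.4793 = 0.6710 kg·m².
T = 2π√(I/(mgd)) = 2π√(0.6710/(4.71 × 9.81 × 0.319)) = 1.34 s.

1.34 s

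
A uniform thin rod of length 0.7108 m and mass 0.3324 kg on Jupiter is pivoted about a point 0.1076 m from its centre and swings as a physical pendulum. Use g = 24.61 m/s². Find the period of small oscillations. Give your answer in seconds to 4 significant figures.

0.8946 s

For a physical pendulum T = 2π√(I/(mgd)), with d = 0.10760 m from pivot to centre of mass.
I_cm = mL²/12 = 0.3324 × 0.7108²/12 = 0.013995 kg·m²; I = I_cm + md² = 0.013995 + 0.3324 × 0.10760² = 0.017844 kg·m².
T = 2π√(0.017844/(0.3324 × 24.61 × 0.10760)) = 0.8946 s.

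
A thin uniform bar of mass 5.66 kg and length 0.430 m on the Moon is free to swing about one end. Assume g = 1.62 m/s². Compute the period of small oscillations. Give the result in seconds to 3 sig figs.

For a physical pendulum T = 2π√(I/(mgd)), with d = 0.2150 m from pivot to centre of mass.
I_cm = mL²/12 = 5.66 × 0.430²/12 = 0.08721 kg·m²; I = I_cm + md² = 0.08721 + 5.66 × 0.2150² = 0.3488 kg·m².
T = 2π√(0.3488/(5.66 × 1.62 × 0.2150)) = 2.64 s.

2.64 s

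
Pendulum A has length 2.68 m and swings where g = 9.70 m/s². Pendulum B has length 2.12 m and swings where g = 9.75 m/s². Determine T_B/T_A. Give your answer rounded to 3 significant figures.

0.887

T = 2π√(L/g), so T_B/T_A = √((L_B/g_B)/(L_A/g_A)) = √((2.12/9.75)/(2.68/9.70)) = 0.887.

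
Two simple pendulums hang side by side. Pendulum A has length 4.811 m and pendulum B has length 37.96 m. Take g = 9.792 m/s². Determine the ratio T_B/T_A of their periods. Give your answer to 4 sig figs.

2.809

T ∝ √L, so T_B/T_A = √(L_B/L_A) = √(37.96/4.811) = 2.809.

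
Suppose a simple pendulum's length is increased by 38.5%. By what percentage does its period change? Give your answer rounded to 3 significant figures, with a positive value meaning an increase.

T ∝ √L, so T'/T = √(1.385) = 1.177.
Percentage change in T = (1.177 − 1) × 100% = 17.7%.

17.7%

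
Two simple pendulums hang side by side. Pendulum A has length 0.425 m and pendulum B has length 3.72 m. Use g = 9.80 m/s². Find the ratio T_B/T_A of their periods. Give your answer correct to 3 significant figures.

T ∝ √L, so T_B/T_A = √(L_B/L_A) = √(3.72/0.425) = 2.96.

2.96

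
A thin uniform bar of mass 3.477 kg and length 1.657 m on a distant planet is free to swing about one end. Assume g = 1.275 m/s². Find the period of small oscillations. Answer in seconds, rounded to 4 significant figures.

5.848 s

For a physical pendulum T = 2π√(I/(mgd)), with d = 0.82850 m from pivot to centre of mass.
I_cm = mL²/12 = 3.477 × 1.657²/12 = 0.79555 kg·m²; I = I_cm + md² = 0.79555 + 3.477 × 0.82850² = 3.1822 kg·m².
T = 2π√(3.1822/(3.477 × 1.275 × 0.82850)) = 5.848 s.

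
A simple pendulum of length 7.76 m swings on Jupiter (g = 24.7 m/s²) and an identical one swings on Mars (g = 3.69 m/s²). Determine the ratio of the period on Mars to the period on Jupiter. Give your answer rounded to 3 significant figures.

T ∝ 1/√g, so T₂/T₁ = √(g₁/g₂) = √(24.7/3.69) = 2.59.

2.59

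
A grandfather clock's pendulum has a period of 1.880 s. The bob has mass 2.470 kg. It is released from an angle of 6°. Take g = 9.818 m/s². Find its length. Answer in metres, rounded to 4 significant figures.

From T = 2π√(L/g), L = gT²/(4π²) = 9.818 × 1.8800²/(4π²) = 0.8790 m.

0.8790 m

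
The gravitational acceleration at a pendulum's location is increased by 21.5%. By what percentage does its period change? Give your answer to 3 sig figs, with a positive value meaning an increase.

T ∝ 1/√g, so T'/T = 1/√(1.215) = 0.9072.
Percentage change in T = (0.9072 − 1) × 100% = -9.28%.

-9.28%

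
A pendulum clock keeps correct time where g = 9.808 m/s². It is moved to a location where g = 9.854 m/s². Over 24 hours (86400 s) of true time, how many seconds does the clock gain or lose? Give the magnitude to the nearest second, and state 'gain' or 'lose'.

The clock's period scales as T ∝ 1/√g, so T'/T = √(9.808/9.854) = 0.997663.
In 86400 s of true time the clock registers 86400/0.997663 = 86602.4 s, so it gains 202 s.

gain 202 s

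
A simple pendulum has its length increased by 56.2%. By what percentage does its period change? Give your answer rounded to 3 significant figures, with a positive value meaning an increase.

T ∝ √L, so T'/T = √(1.562) = 1.250.
Percentage change in T = (1.250 − 1) × 100% = 25.0%.

25.0%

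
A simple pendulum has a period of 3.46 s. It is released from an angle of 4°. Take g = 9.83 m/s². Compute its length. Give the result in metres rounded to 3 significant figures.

2.98 m

From T = 2π√(L/g), L = gT²/(4π²) = 9.83 × 3.460²/(4π²) = 2.98 m.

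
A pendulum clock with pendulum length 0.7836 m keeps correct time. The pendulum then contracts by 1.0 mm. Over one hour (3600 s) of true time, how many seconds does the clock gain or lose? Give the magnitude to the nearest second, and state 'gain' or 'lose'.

T ∝ √L, so T'/T = √(0.78260/0.7836) = 0.999362.
In 3600 s of true time the clock registers 3600/0.999362 = 3602.3 s, so it gains 2 s.

gain 2 s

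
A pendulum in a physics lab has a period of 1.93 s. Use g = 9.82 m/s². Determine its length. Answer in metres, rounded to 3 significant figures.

0.927 m

From T = 2π√(L/g), L = gT²/(4π²) = 9.82 × 1.930²/(4π²) = 0.927 m.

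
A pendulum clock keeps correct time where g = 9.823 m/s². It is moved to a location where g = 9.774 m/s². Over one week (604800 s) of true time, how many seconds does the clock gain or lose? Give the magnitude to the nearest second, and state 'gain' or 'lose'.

The clock's period scales as T ∝ 1/√g, so T'/T = √(9.823/9.774) = 1.00250.
In 604800 s of true time the clock registers 604800/1.00250 = 603289.7 s, so it loses 1510 s.

lose 1510 s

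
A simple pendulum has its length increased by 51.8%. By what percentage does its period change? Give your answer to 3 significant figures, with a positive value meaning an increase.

23.2%

T ∝ √L, so T'/T = √(1.518) = 1.232.
Percentage change in T = (1.232 − 1) × 100% = 23.2%.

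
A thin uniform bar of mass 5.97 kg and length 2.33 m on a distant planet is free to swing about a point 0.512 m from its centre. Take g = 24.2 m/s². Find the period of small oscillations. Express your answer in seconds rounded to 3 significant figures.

For a physical pendulum T = 2π√(I/(mgd)), with d = 0.5120 m from pivot to centre of mass.
I_cm = mL²/12 = 5.97 × 2.33²/12 = 2.701 kg·m²; I = I_cm + md² = 2.701 + 5.97 × 0.5120² = 4.266 kg·m².
T = 2π√(4.266/(5.97 × 24.2 × 0.5120)) = 1.51 s.

1.51 s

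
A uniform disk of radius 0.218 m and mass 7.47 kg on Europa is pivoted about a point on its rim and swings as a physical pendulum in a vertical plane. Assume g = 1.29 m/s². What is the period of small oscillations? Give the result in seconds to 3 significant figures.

I_cm = ½mr² = 0.1775 kg·m². The pivot is at distance d = 0.218 m from the centre of mass.
By the parallel-axis theorem, I = I_cm + md² = 0.1775 + 0.3550 = 0.5325 kg·m².
T = 2π√(I/(mgd)) = 2π√(0.5325/(7.47 × 1.29 × 0.218)) = 3.16 s.

3.16 s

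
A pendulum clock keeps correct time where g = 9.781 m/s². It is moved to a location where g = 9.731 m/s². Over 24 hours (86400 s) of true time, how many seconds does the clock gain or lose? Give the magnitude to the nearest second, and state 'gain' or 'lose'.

lose 221 s

The clock's period scales as T ∝ 1/√g, so T'/T = √(9.781/9.731) = 1.00257.
In 86400 s of true time the clock registers 86400/1.00257 = 86178.9 s, so it loses 221 s.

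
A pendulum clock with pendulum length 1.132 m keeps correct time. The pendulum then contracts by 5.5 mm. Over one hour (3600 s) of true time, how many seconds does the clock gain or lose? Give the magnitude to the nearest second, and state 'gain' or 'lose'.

T ∝ √L, so T'/T = √(1.12650/1.132) = 0.997568.
In 3600 s of true time the clock registers 3600/0.997568 = 3608.8 s, so it gains 9 s.

gain 9 s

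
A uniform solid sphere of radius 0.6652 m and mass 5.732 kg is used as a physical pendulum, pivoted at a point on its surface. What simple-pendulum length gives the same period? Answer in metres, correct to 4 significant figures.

The equivalent simple-pendulum length is L_eq = I/(md), where I is about the pivot and d = 0.66520 m.
I_cm = (2/5)mR² = 1.0145 kg·m², so I = I_cm + md² = 1.0145 + 2.5364 = 3.5509 kg·m².
L_eq = 3.5509/(5.732 × 0.66520) = 0.9313 m.

0.9313 m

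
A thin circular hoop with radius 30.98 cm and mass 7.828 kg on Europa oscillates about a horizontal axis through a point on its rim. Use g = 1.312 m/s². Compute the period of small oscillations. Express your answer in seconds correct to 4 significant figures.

4.318 s

I_cm = mr² = 0.75130 kg·m². The pivot is at distance d = 0.3098 m from the centre of mass.
By the parallel-axis theorem, I = I_cm + md² = 0.75130 + 0.75130 = 1.5026 kg·m².
T = 2π√(I/(mgd)) = 2π√(1.5026/(7.828 × 1.312 × 0.3098)) = 4.318 s.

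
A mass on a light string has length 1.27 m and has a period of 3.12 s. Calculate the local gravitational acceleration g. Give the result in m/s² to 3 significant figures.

From T = 2π√(L/g), g = 4π²L/T² = 4π² × 1.27/3.120² = 5.15 m/s².

5.15 m/s²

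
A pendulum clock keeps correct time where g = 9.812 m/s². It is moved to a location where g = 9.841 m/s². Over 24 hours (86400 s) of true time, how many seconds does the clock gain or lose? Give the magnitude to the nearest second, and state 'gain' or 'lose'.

gain 128 s

The clock's period scales as T ∝ 1/√g, so T'/T = √(9.812/9.841) = 0.998525.
In 86400 s of true time the clock registers 86400/0.998525 = 86527.6 s, so it gains 128 s.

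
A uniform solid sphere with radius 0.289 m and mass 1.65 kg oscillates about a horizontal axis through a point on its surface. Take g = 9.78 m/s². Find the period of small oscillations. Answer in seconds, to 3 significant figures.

1.28 s

I_cm = (2/5)mr² = 0.05512 kg·m². The pivot is at distance d = 0.289 m from the centre of mass.
By the parallel-axis theorem, I = I_cm + md² = 0.05512 + 0.1378 = 0.1929 kg·m².
T = 2π√(I/(mgd)) = 2π√(0.1929/(1.65 × 9.78 × 0.289)) = 1.28 s.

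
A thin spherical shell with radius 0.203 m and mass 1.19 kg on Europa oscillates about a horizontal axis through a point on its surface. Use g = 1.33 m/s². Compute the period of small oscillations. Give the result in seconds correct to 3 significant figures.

I_cm = (2/3)mr² = 0.03269 kg·m². The pivot is at distance d = 0.203 m from the centre of mass.
By the parallel-axis theorem, I = I_cm + md² = 0.03269 + 0.04904 = 0.08173 kg·m².
T = 2π√(I/(mgd)) = 2π√(0.08173/(1.19 × 1.33 × 0.203)) = 3.17 s.

3.17 s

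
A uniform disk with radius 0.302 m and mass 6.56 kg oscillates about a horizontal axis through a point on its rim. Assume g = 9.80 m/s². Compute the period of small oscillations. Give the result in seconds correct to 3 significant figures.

1.35 s

I_cm = ½mr² = 0.2991 kg·m². The pivot is at distance d = 0.302 m from the centre of mass.
By the parallel-axis theorem, I = I_cm + md² = 0.2991 + 0.5983 = 0.8974 kg·m².
T = 2π√(I/(mgd)) = 2π√(0.8974/(6.56 × 9.80 × 0.302)) = 1.35 s.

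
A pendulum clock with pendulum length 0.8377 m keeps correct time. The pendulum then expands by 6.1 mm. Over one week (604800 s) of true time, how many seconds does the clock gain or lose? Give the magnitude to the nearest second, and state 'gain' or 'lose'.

lose 2190 s

T ∝ √L, so T'/T = √(0.84380/0.8377) = 1.00363.
In 604800 s of true time the clock registers 604800/1.00363 = 602609.9 s, so it loses 2190 s.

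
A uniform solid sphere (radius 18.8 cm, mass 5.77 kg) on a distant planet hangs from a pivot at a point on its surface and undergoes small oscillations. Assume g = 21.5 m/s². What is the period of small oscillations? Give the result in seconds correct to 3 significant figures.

I_cm = (2/5)mr² = 0.08157 kg·m². The pivot is at distance d = 0.188 m from the centre of mass.
By the parallel-axis theorem, I = I_cm + md² = 0.08157 + 0.2039 = 0.2855 kg·m².
T = 2π√(I/(mgd)) = 2π√(0.2855/(5.77 × 21.5 × 0.188)) = 0.695 s.

0.695 s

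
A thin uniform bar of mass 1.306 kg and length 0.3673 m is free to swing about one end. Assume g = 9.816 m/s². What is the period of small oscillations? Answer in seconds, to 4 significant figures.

For a physical pendulum T = 2π√(I/(mgd)), with d = 0.18365 m from pivot to centre of mass.
I_cm = mL²/12 = 1.306 × 0.3673²/12 = 0.014683 kg·m²; I = I_cm + md² = 0.014683 + 1.306 × 0.18365² = 0.058731 kg·m².
T = 2π√(0.058731/(1.306 × 9.816 × 0.18365)) = 0.9924 s.

0.9924 s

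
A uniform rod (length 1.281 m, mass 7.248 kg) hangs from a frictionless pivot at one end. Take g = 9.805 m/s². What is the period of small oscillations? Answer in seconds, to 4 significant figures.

1.854 s

For a physical pendulum T = 2π√(I/(mgd)), with d = 0.64050 m from pivot to centre of mass.
I_cm = mL²/12 = 7.248 × 1.281²/12 = 0.99114 kg·m²; I = I_cm + md² = 0.99114 + 7.248 × 0.64050² = 3.9646 kg·m².
T = 2π√(3.9646/(7.248 × 9.805 × 0.64050)) = 1.854 s.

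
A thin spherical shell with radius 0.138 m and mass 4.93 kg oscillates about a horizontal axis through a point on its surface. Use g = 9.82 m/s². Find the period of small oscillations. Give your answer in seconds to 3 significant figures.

I_cm = (2/3)mr² = 0.06259 kg·m². The pivot is at distance d = 0.138 m from the centre of mass.
By the parallel-axis theorem, I = I_cm + md² = 0.06259 + 0.09389 = 0.1565 kg·m².
T = 2π√(I/(mgd)) = 2π√(0.1565/(4.93 × 9.82 × 0.138)) = 0.962 s.

0.962 s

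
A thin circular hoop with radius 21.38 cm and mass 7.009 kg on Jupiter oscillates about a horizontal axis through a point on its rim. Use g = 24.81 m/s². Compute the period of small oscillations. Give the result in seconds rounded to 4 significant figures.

I_cm = mr² = 0.32038 kg·m². The pivot is at distance d = 0.2138 m from the centre of mass.
By the parallel-axis theorem, I = I_cm + md² = 0.32038 + 0.32038 = 0.64077 kg·m².
T = 2π√(I/(mgd)) = 2π√(0.64077/(7.009 × 24.81 × 0.2138)) = 0.8249 s.

0.8249 s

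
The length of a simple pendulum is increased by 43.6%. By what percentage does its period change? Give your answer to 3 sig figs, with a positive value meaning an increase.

T ∝ √L, so T'/T = √(1.436) = 1.198.
Percentage change in T = (1.198 − 1) × 100% = 19.8%.

19.8%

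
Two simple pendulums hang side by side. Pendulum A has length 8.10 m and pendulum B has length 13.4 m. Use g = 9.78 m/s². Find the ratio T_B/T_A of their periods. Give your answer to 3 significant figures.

1.29

T ∝ √L, so T_B/T_A = √(L_B/L_A) = √(13.4/8.10) = 1.29.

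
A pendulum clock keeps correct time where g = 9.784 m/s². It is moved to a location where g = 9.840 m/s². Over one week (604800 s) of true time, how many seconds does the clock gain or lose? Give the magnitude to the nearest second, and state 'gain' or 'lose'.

The clock's period scales as T ∝ 1/√g, so T'/T = √(9.784/9.840) = 0.997150.
In 604800 s of true time the clock registers 604800/0.997150 = 606528.4 s, so it gains 1728 s.

gain 1728 s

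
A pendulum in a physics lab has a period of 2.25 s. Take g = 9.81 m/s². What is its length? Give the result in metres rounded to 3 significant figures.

1.26 m

From T = 2π√(L/g), L = gT²/(4π²) = 9.81 × 2.250²/(4π²) = 1.26 m.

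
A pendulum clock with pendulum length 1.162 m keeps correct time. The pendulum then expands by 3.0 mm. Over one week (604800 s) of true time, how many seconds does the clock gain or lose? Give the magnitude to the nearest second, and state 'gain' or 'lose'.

T ∝ √L, so T'/T = √(1.16500/1.162) = 1.00129.
In 604800 s of true time the clock registers 604800/1.00129 = 604020.8 s, so it loses 779 s.

lose 779 s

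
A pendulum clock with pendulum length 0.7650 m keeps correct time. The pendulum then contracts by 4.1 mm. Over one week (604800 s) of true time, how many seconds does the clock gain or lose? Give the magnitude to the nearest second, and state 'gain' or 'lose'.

gain 1627 s

T ∝ √L, so T'/T = √(0.76090/0.7650) = 0.997317.
In 604800 s of true time the clock registers 604800/0.997317 = 606427.2 s, so it gains 1627 s.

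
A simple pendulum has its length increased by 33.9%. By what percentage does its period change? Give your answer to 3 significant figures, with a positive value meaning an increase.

15.7%

T ∝ √L, so T'/T = √(1.339) = 1.157.
Percentage change in T = (1.157 − 1) × 100% = 15.7%.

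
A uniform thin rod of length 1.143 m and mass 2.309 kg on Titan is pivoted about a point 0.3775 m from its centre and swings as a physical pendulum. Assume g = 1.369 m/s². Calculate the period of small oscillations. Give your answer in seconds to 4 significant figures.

For a physical pendulum T = 2π√(I/(mgd)), with d = 0.37750 m from pivot to centre of mass.
I_cm = mL²/12 = 2.309 × 1.143²/12 = 0.25138 kg·m²; I = I_cm + md² = 0.25138 + 2.309 × 0.37750² = 0.58043 kg·m².
T = 2π√(0.58043/(2.309 × 1.369 × 0.37750)) = 4.382 s.

4.382 s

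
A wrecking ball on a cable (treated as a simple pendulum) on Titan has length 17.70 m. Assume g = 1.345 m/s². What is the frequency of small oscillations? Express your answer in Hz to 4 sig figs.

0.04387 Hz

T = 2π√(L/g) = 2π√(17.70/1.345) = 22.793 s, so f = 1/T = 0.04387 Hz.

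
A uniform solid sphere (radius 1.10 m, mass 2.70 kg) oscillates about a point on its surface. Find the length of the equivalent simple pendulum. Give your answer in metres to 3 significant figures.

1.54 m

The equivalent simple-pendulum length is L_eq = I/(md), where I is about the pivot and d = 1.100 m.
I_cm = (2/5)mR² = 1.307 kg·m², so I = I_cm + md² = 1.307 + 3.267 = 4.574 kg·m².
L_eq = 4.574/(2.70 × 1.100) = 1.54 m.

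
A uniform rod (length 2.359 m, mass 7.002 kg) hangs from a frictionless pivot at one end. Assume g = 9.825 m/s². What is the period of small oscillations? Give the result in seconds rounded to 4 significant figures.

For a physical pendulum T = 2π√(I/(mgd)), with d = 1.1795 m from pivot to centre of mass.
I_cm = mL²/12 = 7.002 × 2.359²/12 = 3.2471 kg·m²; I = I_cm + md² = 3.2471 + 7.002 × 1.1795² = 12.988 kg·m².
T = 2π√(12.988/(7.002 × 9.825 × 1.1795)) = 2.514 s.

2.514 s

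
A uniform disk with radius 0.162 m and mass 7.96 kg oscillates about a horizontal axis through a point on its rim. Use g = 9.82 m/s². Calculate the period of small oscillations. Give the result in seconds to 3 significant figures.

0.988 s

I_cm = ½mr² = 0.1045 kg·m². The pivot is at distance d = 0.162 m from the centre of mass.
By the parallel-axis theorem, I = I_cm + md² = 0.1045 + 0.2089 = 0.3134 kg·m².
T = 2π√(I/(mgd)) = 2π√(0.3134/(7.96 × 9.82 × 0.162)) = 0.988 s.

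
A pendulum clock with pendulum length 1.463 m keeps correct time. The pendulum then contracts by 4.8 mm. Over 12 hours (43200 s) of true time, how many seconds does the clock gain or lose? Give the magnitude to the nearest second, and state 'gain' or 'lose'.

T ∝ √L, so T'/T = √(1.45820/1.463) = 0.998358.
In 43200 s of true time the clock registers 43200/0.998358 = 43271.0 s, so it gains 71 s.

gain 71 s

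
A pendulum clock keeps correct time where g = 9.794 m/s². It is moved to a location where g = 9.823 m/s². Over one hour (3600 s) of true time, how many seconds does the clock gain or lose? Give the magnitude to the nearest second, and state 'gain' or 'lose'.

gain 5 s

The clock's period scales as T ∝ 1/√g, so T'/T = √(9.794/9.823) = 0.998523.
In 3600 s of true time the clock registers 3600/0.998523 = 3605.3 s, so it gains 5 s.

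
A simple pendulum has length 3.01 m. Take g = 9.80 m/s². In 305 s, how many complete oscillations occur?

87

T = 2π√(L/g) = 2π√(3.01/9.80) = 3.482 s.
Number of complete oscillations = ⌊305/3.482⌋ = ⌊87.59⌋ = 87.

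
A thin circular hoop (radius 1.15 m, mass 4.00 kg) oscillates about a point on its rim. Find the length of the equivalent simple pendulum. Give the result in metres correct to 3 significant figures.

The equivalent simple-pendulum length is L_eq = I/(md), where I is about the pivot and d = 1.150 m.
I_cm = mR² = 5.290 kg·m², so I = I_cm + md² = 5.290 + 5.290 = 10.58 kg·m².
L_eq = 10.58/(4.00 × 1.150) = 2.30 m.

2.30 m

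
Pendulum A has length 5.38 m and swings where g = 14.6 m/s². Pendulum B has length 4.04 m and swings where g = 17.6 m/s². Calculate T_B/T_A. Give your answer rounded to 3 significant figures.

0.789

T = 2π√(L/g), so T_B/T_A = √((L_B/g_B)/(L_A/g_A)) = √((4.04/17.6)/(5.38/14.6)) = 0.789.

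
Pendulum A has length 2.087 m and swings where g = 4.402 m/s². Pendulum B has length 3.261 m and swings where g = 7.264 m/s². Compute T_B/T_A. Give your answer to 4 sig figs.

0.9731

T = 2π√(L/g), so T_B/T_A = √((L_B/g_B)/(L_A/g_A)) = √((3.261/7.264)/(2.087/4.402)) = 0.9731.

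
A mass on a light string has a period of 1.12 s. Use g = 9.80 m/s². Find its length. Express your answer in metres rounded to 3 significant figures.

0.311 m

From T = 2π√(L/g), L = gT²/(4π²) = 9.80 × 1.120²/(4π²) = 0.311 m.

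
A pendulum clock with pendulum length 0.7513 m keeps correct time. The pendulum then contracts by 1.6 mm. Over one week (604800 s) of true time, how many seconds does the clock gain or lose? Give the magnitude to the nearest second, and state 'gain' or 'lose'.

T ∝ √L, so T'/T = √(0.74970/0.7513) = 0.998935.
In 604800 s of true time the clock registers 604800/0.998935 = 605445.0 s, so it gains 645 s.

gain 645 s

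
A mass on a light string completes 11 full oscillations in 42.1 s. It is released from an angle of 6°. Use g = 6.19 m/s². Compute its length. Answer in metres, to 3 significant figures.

2.30 m

T = 42.1/11 = 3.827 s.
From T = 2π√(L/g), L = gT²/(4π²) = 6.19 × 3.827²/(4π²) = 2.30 m.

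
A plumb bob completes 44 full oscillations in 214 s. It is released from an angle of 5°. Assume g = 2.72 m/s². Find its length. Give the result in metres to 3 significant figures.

1.63 m

T = 214/44 = 4.864 s.
From T = 2π√(L/g), L = gT²/(4π²) = 2.72 × 4.864²/(4π²) = 1.63 m.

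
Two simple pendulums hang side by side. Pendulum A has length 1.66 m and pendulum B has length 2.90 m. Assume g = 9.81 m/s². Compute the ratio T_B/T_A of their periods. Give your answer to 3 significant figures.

T ∝ √L, so T_B/T_A = √(L_B/L_A) = √(2.90/1.66) = 1.32.

1.32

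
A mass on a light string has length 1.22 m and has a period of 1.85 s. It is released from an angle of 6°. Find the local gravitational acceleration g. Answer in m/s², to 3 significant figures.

From T = 2π√(L/g), g = 4π²L/T² = 4π² × 1.22/1.850² = 14.1 m/s².

14.1 m/s²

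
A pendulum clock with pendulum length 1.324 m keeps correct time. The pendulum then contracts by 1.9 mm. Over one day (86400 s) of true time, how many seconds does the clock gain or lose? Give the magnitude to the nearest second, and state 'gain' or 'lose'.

T ∝ √L, so T'/T = √(1.32210/1.324) = 0.999282.
In 86400 s of true time the clock registers 86400/0.999282 = 86462.1 s, so it gains 62 s.

gain 62 s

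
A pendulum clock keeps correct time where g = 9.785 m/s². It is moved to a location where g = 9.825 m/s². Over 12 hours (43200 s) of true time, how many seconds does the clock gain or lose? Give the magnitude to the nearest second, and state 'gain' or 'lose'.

The clock's period scales as T ∝ 1/√g, so T'/T = √(9.785/9.825) = 0.997962.
In 43200 s of true time the clock registers 43200/0.997962 = 43288.2 s, so it gains 88 s.

gain 88 s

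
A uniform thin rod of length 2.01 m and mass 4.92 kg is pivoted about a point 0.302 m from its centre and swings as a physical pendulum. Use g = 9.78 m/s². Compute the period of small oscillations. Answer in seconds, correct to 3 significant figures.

For a physical pendulum T = 2π√(I/(mgd)), with d = 0.3020 m from pivot to centre of mass.
I_cm = mL²/12 = 4.92 × 2.01²/12 = 1.656 kg·m²; I = I_cm + md² = 1.656 + 4.92 × 0.3020² = 2.105 kg·m².
T = 2π√(2.105/(4.92 × 9.78 × 0.3020)) = 2.39 s.

2.39 s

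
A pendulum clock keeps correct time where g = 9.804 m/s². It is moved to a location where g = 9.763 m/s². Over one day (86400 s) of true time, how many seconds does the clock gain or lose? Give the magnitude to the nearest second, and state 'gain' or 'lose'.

lose 181 s

The clock's period scales as T ∝ 1/√g, so T'/T = √(9.804/9.763) = 1.00210.
In 86400 s of true time the clock registers 86400/1.00210 = 86219.1 s, so it loses 181 s.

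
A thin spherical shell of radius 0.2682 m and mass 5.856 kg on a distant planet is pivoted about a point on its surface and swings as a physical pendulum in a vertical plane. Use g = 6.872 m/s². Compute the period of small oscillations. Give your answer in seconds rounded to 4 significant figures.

I_cm = (2/3)mr² = 0.28082 kg·m². The pivot is at distance d = 0.2682 m from the centre of mass.
By the parallel-axis theorem, I = I_cm + md² = 0.28082 + 0.42123 = 0.70205 kg·m².
T = 2π√(I/(mgd)) = 2π√(0.70205/(5.856 × 6.872 × 0.2682)) = 1.602 s.

1.602 s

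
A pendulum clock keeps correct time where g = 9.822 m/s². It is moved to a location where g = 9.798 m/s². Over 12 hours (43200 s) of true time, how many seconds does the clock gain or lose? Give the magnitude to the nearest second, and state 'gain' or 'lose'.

lose 53 s

The clock's period scales as T ∝ 1/√g, so T'/T = √(9.822/9.798) = 1.00122.
In 43200 s of true time the clock registers 43200/1.00122 = 43147.2 s, so it loses 53 s.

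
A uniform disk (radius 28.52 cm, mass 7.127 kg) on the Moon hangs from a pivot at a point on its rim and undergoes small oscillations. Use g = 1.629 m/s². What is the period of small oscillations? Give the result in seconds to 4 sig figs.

I_cm = ½mr² = 0.28985 kg·m². The pivot is at distance d = 0.2852 m from the centre of mass.
By the parallel-axis theorem, I = I_cm + md² = 0.28985 + 0.57970 = 0.86956 kg·m².
T = 2π√(I/(mgd)) = 2π√(0.86956/(7.127 × 1.629 × 0.2852)) = 3.220 s.

3.220 s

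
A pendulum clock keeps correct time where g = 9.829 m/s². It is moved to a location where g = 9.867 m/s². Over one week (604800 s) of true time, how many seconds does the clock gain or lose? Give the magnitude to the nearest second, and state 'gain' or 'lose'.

The clock's period scales as T ∝ 1/√g, so T'/T = √(9.829/9.867) = 0.998073.
In 604800 s of true time the clock registers 604800/0.998073 = 605968.0 s, so it gains 1168 s.

gain 1168 s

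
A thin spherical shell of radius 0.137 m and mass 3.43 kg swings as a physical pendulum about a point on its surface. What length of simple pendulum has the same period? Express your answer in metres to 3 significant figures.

0.228 m

The equivalent simple-pendulum length is L_eq = I/(md), where I is about the pivot and d = 0.1370 m.
I_cm = (2/3)mR² = 0.04292 kg·m², so I = I_cm + md² = 0.04292 + 0.06438 = 0.1073 kg·m².
L_eq = 0.1073/(3.43 × 0.1370) = 0.228 m.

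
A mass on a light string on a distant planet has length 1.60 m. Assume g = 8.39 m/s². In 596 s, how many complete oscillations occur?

T = 2π√(L/g) = 2π√(1.60/8.39) = 2.744 s.
Number of complete oscillations = ⌊596/2.744⌋ = ⌊217.2⌋ = 217.

217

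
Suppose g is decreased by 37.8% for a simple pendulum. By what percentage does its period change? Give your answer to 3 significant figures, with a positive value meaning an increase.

T ∝ 1/√g, so T'/T = 1/√(0.6220) = 1.268.
Percentage change in T = (1.268 − 1) × 100% = 26.8%.

26.8%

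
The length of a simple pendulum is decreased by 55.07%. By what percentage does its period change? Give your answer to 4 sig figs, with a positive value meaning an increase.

-32.97%

T ∝ √L, so T'/T = √(0.44930) = 0.67030.
Percentage change in T = (0.67030 − 1) × 100% = -32.97%.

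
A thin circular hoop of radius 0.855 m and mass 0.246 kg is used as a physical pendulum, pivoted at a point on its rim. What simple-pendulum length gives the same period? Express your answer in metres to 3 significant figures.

1.71 m

The equivalent simple-pendulum length is L_eq = I/(md), where I is about the pivot and d = 0.8550 m.
I_cm = mR² = 0.1798 kg·m², so I = I_cm + md² = 0.1798 + 0.1798 = 0.3597 kg·m².
L_eq = 0.3597/(0.246 × 0.8550) = 1.71 m.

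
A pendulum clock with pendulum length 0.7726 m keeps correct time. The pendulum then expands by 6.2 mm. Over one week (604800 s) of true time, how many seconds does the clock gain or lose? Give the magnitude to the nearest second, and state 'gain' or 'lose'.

lose 2412 s

T ∝ √L, so T'/T = √(0.77880/0.7726) = 1.00400.
In 604800 s of true time the clock registers 604800/1.00400 = 602387.8 s, so it loses 2412 s.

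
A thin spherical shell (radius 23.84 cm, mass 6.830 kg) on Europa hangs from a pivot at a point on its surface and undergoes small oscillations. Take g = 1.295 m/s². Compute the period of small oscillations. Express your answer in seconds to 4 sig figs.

3.480 s

I_cm = (2/3)mr² = 0.25879 kg·m². The pivot is at distance d = 0.2384 m from the centre of mass.
By the parallel-axis theorem, I = I_cm + md² = 0.25879 + 0.38818 = 0.64697 kg·m².
T = 2π√(I/(mgd)) = 2π√(0.64697/(6.830 × 1.295 × 0.2384)) = 3.480 s.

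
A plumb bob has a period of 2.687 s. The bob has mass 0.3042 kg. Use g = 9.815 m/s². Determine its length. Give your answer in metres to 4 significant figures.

From T = 2π√(L/g), L = gT²/(4π²) = 9.815 × 2.6870²/(4π²) = 1.795 m.

1.795 m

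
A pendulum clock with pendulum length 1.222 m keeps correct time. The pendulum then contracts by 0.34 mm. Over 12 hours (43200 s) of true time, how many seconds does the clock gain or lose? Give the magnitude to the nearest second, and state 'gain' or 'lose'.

T ∝ √L, so T'/T = √(1.22166/1.222) = 0.999861.
In 43200 s of true time the clock registers 43200/0.999861 = 43206.0 s, so it gains 6 s.

gain 6 s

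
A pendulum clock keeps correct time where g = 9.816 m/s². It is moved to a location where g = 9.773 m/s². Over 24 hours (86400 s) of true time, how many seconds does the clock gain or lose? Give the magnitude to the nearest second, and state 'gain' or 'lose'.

lose 189 s

The clock's period scales as T ∝ 1/√g, so T'/T = √(9.816/9.773) = 1.00220.
In 86400 s of true time the clock registers 86400/1.00220 = 86210.6 s, so it loses 189 s.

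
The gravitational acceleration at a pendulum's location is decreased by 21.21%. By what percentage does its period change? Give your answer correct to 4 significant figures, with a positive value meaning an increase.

T ∝ 1/√g, so T'/T = 1/√(0.78790) = 1.1266.
Percentage change in T = (1.1266 − 1) × 100% = 12.66%.

12.66%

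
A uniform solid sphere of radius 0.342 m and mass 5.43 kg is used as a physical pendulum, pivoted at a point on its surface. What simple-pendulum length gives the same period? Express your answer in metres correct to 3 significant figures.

The equivalent simple-pendulum length is L_eq = I/(md), where I is about the pivot and d = 0.3420 m.
I_cm = (2/5)mR² = 0.2540 kg·m², so I = I_cm + md² = 0.2540 + 0.6351 = 0.8892 kg·m².
L_eq = 0.8892/(5.43 × 0.3420) = 0.479 m.

0.479 m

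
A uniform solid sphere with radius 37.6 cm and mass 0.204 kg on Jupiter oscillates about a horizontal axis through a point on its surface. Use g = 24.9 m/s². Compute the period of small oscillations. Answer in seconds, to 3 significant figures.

0.914 s

I_cm = (2/5)mr² = 0.01154 kg·m². The pivot is at distance d = 0.376 m from the centre of mass.
By the parallel-axis theorem, I = I_cm + md² = 0.01154 + 0.02884 = 0.04038 kg·m².
T = 2π√(I/(mgd)) = 2π√(0.04038/(0.204 × 24.9 × 0.376)) = 0.914 s.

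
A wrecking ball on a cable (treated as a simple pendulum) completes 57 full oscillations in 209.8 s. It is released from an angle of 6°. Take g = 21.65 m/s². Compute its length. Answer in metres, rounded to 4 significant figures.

T = 209.8/57 = 3.6807 s.
From T = 2π√(L/g), L = gT²/(4π²) = 21.65 × 3.6807²/(4π²) = 7.429 m.

7.429 m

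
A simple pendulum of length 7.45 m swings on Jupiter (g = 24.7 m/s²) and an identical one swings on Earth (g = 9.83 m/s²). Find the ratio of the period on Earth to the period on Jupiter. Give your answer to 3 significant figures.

1.59

T ∝ 1/√g, so T₂/T₁ = √(g₁/g₂) = √(24.7/9.83) = 1.59.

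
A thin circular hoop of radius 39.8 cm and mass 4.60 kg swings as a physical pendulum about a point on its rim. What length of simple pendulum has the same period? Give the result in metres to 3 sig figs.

0.796 m

The equivalent simple-pendulum length is L_eq = I/(md), where I is about the pivot and d = 0.3980 m.
I_cm = mR² = 0.7287 kg·m², so I = I_cm + md² = 0.7287 + 0.7287 = 1.457 kg·m².
L_eq = 1.457/(4.60 × 0.3980) = 0.796 m.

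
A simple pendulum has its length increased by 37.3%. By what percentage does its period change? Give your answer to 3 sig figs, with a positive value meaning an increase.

T ∝ √L, so T'/T = √(1.373) = 1.172.
Percentage change in T = (1.172 − 1) × 100% = 17.2%.

17.2%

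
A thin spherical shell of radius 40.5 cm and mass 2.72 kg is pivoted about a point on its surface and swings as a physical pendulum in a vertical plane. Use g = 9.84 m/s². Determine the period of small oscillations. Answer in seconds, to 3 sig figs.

I_cm = (2/3)mr² = 0.2974 kg·m². The pivot is at distance d = 0.405 m from the centre of mass.
By the parallel-axis theorem, I = I_cm + md² = 0.2974 + 0.4461 = 0.7436 kg·m².
T = 2π√(I/(mgd)) = 2π√(0.7436/(2.72 × 9.84 × 0.405)) = 1.65 s.

1.65 s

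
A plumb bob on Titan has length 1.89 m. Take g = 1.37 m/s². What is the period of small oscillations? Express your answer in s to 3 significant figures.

T = 2π√(L/g) = 2π√(1.89/1.37) = 2π × 1.175 = 7.38 s.

7.38 s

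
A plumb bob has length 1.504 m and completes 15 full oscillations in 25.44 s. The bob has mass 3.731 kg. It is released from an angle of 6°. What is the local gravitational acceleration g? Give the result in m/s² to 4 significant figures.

T = 25.44/15 = 1.6960 s.
From T = 2π√(L/g), g = 4π²L/T² = 4π² × 1.504/1.6960² = 20.64 m/s².

20.64 m/s²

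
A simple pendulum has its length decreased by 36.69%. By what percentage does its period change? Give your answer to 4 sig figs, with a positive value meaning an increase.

T ∝ √L, so T'/T = √(0.63310) = 0.79568.
Percentage change in T = (0.79568 − 1) × 100% = -20.43%.

-20.43%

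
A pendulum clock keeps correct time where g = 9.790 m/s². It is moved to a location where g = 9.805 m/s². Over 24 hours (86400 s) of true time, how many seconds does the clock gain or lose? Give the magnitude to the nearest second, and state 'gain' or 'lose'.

gain 66 s

The clock's period scales as T ∝ 1/√g, so T'/T = √(9.790/9.805) = 0.999235.
In 86400 s of true time the clock registers 86400/0.999235 = 86466.2 s, so it gains 66 s.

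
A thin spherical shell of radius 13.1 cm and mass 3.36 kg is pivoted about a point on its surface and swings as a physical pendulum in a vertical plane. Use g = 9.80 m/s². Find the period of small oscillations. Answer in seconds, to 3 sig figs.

0.938 s

I_cm = (2/3)mr² = 0.03844 kg·m². The pivot is at distance d = 0.131 m from the centre of mass.
By the parallel-axis theorem, I = I_cm + md² = 0.03844 + 0.05766 = 0.09610 kg·m².
T = 2π√(I/(mgd)) = 2π√(0.09610/(3.36 × 9.80 × 0.131)) = 0.938 s.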